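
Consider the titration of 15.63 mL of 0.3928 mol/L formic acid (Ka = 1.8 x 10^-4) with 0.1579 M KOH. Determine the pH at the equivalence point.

8.40

n(HCOOH) = 0.3928 x 0.01563 = 0.006139 mol; V(KOH) at equivalence = 0.006139/0.1579 = 0.03888 L.
At equivalence all the acid is converted to HCOO-; total volume = 0.01563 + 0.03888 = 0.05451 L, so [HCOO-] = 0.006139/0.05451 = 0.1126 M.
Kb = Kw/Ka = 1.0e-14 / 1.8 x 10^-4 = 5.56e-11.
[OH^-] = sqrt(Kb x [HCOO-]) = sqrt(5.56e-11 x 0.1126) = 2.50e-6 M.
pOH = 5.60, so pH = 14.00 - 5.60 = 8.40.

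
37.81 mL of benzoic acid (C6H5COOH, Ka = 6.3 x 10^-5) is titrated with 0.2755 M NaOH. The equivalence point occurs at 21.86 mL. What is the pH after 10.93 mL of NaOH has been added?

10.93 mL is exactly half the equivalence volume (21.86/2), i.e. the half-equivalence point.
There, n(HA) = n(A^-), so pH = pKa = -log(6.3 x 10^-5) = 4.20.

4.20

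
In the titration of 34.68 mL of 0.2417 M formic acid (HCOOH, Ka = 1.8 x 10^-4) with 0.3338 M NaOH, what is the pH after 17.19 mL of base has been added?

4.08

Initial n(HCOOH) = 0.2417 x 0.03468 = 0.008382 mol.
n(NaOH) added = 0.3338 x 0.01719 = 0.005738 mol, converting that many moles of HCOOH to HCOO-.
Remaining n(HCOOH) = 0.002644 mol; n(HCOO-) = 0.005738 mol.
By Henderson-Hasselbalch, pH = pKa + log([A^-]/[HA]) = 3.74 + log(0.005738/0.002644) = 3.74 + (+0.34) = 4.08.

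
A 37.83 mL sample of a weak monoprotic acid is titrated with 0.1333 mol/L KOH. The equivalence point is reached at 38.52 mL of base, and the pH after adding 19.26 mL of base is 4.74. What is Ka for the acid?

19.26 mL is half of the equivalence volume, so this is the half-equivalence point where [HA] = [A^-].
At half-equivalence pH = pKa, so pKa = 4.74.
Ka = 10^(-4.74) = 1.8 x 10^-5.

1.8 x 10^-5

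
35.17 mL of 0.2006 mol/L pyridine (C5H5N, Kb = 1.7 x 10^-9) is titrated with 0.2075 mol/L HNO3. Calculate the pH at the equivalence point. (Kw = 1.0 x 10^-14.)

n(C5H5N) = 0.2006 x 0.03517 = 0.007055 mol; V(HNO3) at equivalence = 0.007055/0.2075 = 0.03400 L.
At equivalence the base is fully converted to C5H5NH+; total volume = 0.06917 L, so [C5H5NH+] = 0.007055/0.06917 = 0.1020 M.
Ka(C5H5NH+) = Kw/Kb = 1.0e-14 / 1.7 x 10^-9 = 5.88e-6.
[H^+] = sqrt(Ka x [C5H5NH+]) = sqrt(5.88e-6 x 0.1020) = 0.000775 M.
pH = -log(0.000775) = 3.11.

3.11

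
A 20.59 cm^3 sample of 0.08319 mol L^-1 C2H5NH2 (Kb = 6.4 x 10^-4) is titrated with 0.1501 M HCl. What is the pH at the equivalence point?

n(C2H5NH2) = 0.08319 x 0.02059 = 0.001713 mol; V(HCl) at equivalence = 0.001713/0.1501 = 0.01141 L.
At equivalence the base is fully converted to C2H5NH3+; total volume = 0.03200 L, so [C2H5NH3+] = 0.001713/0.03200 = 0.05352 M.
Ka(C2H5NH3+) = Kw/Kb = 1.0e-14 / 6.4 x 10^-4 = 1.56e-11.
[H^+] = sqrt(Ka x [C2H5NH3+]) = sqrt(1.56e-11 x 0.05352) = 9.15e-7 M.
pH = -log(9.15e-7) = 6.04.

6.04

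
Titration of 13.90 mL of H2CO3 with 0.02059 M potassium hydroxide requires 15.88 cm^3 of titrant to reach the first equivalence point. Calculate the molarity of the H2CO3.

n(KOH) = 0.02059 x 0.01588 = 0.0003270 mol.
At the first equivalence point, 1 mol OH^- react per mol H2CO3, so n(H2CO3) = 0.0003270 / 1 = 0.0003270 mol.
[H2CO3] = 0.0003270 / 0.01390 L = 0.0235 M.

0.0235 M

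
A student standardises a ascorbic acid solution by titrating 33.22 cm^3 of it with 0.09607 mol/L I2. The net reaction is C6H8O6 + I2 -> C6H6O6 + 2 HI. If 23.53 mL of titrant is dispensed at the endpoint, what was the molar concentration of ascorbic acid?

n(I2) = 0.09607 x 0.02353 = 0.002261 mol.
From the balanced equation, 1 mol I2 reacts with 1 mol ascorbic acid, so n(ascorbic acid) = 0.002261 x 1/1 = 0.002261 mol.
[ascorbic acid] = 0.002261 / 0.03322 L = 0.0680 M.

0.0680 M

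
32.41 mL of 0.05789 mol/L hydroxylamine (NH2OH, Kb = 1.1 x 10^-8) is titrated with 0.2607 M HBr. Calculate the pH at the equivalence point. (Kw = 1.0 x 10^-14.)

n(NH2OH) = 0.05789 x 0.03241 = 0.001876 mol; V(HBr) at equivalence = 0.001876/0.2607 = 0.007197 L.
At equivalence the base is fully converted to NH3OH+; total volume = 0.03961 L, so [NH3OH+] = 0.001876/0.03961 = 0.04737 M.
Ka(NH3OH+) = Kw/Kb = 1.0e-14 / 1.1 x 10^-8 = 9.09e-7.
[H^+] = sqrt(Ka x [NH3OH+]) = sqrt(9.09e-7 x 0.04737) = 0.000208 M.
pH = -log(0.000208) = 3.68.

3.68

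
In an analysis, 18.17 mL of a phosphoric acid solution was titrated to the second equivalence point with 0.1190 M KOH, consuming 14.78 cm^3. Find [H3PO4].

n(KOH) = 0.1190 x 0.01478 = 0.001759 mol.
At the second equivalence point, 2 mol OH^- react per mol H3PO4, so n(H3PO4) = 0.001759 / 2 = 0.0008794 mol.
[H3PO4] = 0.0008794 / 0.01817 L = 0.0484 M.

0.0484 M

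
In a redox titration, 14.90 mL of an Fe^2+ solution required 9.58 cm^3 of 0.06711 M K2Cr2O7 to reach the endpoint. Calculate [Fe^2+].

n(K2Cr2O7) = 0.06711 x 0.009580 = 0.0006429 mol.
From the balanced equation, 1 mol K2Cr2O7 reacts with 6 mol Fe^2+, so n(Fe^2+) = 0.0006429 x 6/1 = 0.003857 mol.
[Fe^2+] = 0.003857 / 0.01490 L = 0.259 M.

0.259 M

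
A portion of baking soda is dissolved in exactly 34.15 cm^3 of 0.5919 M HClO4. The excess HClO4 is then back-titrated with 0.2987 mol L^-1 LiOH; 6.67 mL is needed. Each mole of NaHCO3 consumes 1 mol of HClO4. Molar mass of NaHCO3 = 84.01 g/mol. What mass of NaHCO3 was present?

1.53 g

Total n(HClO4) added = 0.5919 x 0.03415 = 0.02021 mol.
n(LiOH) used = 0.2987 x 0.006670 = 0.001992 mol, which equals the excess n(HClO4).
So n(HClO4) consumed by the sample = 0.02021 - 0.001992 = 0.01822 mol.
n(NaHCO3) = 0.01822 / 1 = 0.01822 mol.
mass = 0.01822 mol x 84.01 g/mol = 1.53 g.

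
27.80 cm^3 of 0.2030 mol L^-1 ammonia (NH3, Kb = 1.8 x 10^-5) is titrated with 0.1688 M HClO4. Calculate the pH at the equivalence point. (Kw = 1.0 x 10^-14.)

5.15

n(NH3) = 0.2030 x 0.02780 = 0.005643 mol; V(HClO4) at equivalence = 0.005643/0.1688 = 0.03343 L.
At equivalence the base is fully converted to NH4+; total volume = 0.06123 L, so [NH4+] = 0.005643/0.06123 = 0.09216 M.
Ka(NH4+) = Kw/Kb = 1.0e-14 / 1.8 x 10^-5 = 5.56e-10.
[H^+] = sqrt(Ka x [NH4+]) = sqrt(5.56e-10 x 0.09216) = 7.16e-6 M.
pH = -log(7.16e-6) = 5.15.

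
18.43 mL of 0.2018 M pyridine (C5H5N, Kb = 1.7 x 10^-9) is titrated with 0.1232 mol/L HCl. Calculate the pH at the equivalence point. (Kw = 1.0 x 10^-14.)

n(C5H5N) = 0.2018 x 0.01843 = 0.003719 mol; V(HCl) at equivalence = 0.003719/0.1232 = 0.03019 L.
At equivalence the base is fully converted to C5H5NH+; total volume = 0.04862 L, so [C5H5NH+] = 0.003719/0.04862 = 0.07650 M.
Ka(C5H5NH+) = Kw/Kb = 1.0e-14 / 1.7 x 10^-9 = 5.88e-6.
[H^+] = sqrt(Ka x [C5H5NH+]) = sqrt(5.88e-6 x 0.07650) = 0.000671 M.
pH = -log(0.000671) = 3.17.

3.17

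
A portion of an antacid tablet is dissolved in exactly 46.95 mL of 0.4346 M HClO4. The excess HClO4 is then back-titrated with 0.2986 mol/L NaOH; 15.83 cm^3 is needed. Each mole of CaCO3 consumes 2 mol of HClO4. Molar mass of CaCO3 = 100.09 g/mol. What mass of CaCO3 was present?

0.785 g

Total n(HClO4) added = 0.4346 x 0.04695 = 0.02040 mol.
n(NaOH) used = 0.2986 x 0.01583 = 0.004727 mol, which equals the excess n(HClO4).
So n(HClO4) consumed by the sample = 0.02040 - 0.004727 = 0.01568 mol.
n(CaCO3) = 0.01568 / 2 = 0.007839 mol.
mass = 0.007839 mol x 100.09 g/mol = 0.785 g.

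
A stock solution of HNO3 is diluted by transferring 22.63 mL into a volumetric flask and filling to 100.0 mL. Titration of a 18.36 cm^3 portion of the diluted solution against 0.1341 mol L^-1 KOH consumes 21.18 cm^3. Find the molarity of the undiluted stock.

0.684 M

n(KOH) = 0.1341 x 0.02118 = 0.002840 mol.
n(HNO3) in the aliquot = 0.002840 mol.
[diluted HNO3] = 0.002840 / 0.01836 = 0.1547 M.
Dilution factor = 100.0/22.63 = 4.419, so [stock] = 0.1547 x 4.419 = 0.684 M.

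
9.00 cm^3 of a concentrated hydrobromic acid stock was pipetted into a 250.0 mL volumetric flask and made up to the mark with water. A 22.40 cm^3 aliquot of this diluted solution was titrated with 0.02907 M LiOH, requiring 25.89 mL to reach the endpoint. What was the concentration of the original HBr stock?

n(LiOH) = 0.02907 x 0.02589 = 0.0007526 mol.
n(HBr) in the aliquot = 0.0007526 mol.
[diluted HBr] = 0.0007526 / 0.02240 = 0.03360 M.
Dilution factor = 250.0/9.000 = 27.78, so [stock] = 0.03360 x 27.78 = 0.933 M.

0.933 M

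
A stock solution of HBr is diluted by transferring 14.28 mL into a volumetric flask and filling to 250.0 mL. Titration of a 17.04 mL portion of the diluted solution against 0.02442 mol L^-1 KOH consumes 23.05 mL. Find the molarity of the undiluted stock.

0.578 M

n(KOH) = 0.02442 x 0.02305 = 0.0005629 mol.
n(HBr) in the aliquot = 0.0005629 mol.
[diluted HBr] = 0.0005629 / 0.01704 = 0.03303 M.
Dilution factor = 250.0/14.28 = 17.51, so [stock] = 0.03303 x 17.51 = 0.578 M.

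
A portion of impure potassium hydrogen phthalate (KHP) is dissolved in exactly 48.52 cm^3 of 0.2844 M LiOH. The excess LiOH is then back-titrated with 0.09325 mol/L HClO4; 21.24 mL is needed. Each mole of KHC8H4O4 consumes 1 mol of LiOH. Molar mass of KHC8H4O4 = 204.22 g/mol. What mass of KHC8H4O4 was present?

Total n(LiOH) added = 0.2844 x 0.04852 = 0.01380 mol.
n(HClO4) used = 0.09325 x 0.02124 = 0.001981 mol, which equals the excess n(LiOH).
So n(LiOH) consumed by the sample = 0.01380 - 0.001981 = 0.01182 mol.
n(KHC8H4O4) = 0.01182 / 1 = 0.01182 mol.
mass = 0.01182 mol x 204.22 g/mol = 2.41 g.

2.41 g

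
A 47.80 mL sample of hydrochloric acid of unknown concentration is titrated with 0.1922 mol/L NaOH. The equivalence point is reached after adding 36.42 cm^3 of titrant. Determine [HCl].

n(NaOH) delivered = 0.1922 x 0.03642 = 0.007000 mol.
For a 1:1 reaction, n(HCl) = 0.007000 mol.
[HCl] = 0.007000 mol / 0.04780 L = 0.146 M.

0.146 M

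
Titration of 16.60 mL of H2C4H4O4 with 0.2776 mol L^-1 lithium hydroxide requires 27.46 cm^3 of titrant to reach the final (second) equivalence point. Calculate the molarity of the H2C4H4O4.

n(LiOH) = 0.2776 x 0.02746 = 0.007623 mol.
At the final (second) equivalence point, 2 mol OH^- react per mol H2C4H4O4, so n(H2C4H4O4) = 0.007623 / 2 = 0.003811 mol.
[H2C4H4O4] = 0.003811 / 0.01660 L = 0.230 M.

0.230 M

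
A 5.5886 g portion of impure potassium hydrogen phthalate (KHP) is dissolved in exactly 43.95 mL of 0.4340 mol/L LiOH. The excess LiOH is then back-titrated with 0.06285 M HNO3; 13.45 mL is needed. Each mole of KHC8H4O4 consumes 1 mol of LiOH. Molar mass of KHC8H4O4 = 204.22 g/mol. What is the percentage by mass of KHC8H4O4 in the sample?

66.6%

Total n(LiOH) added = 0.4340 x 0.04395 = 0.01907 mol.
n(HNO3) used = 0.06285 x 0.01345 = 0.0008453 mol, which equals the excess n(LiOH).
So n(LiOH) consumed by the sample = 0.01907 - 0.0008453 = 0.01823 mol.
n(KHC8H4O4) = 0.01823 / 1 = 0.01823 mol.
mass KHC8H4O4 = 0.01823 x 204.22 = 3.723 g, so %KHC8H4O4 = 3.723/5.5886 x 100 = 66.6%.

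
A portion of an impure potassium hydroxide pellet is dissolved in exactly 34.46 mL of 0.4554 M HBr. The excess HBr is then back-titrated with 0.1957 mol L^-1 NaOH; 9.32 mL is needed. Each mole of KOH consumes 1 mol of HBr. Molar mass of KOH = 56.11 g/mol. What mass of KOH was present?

Total n(HBr) added = 0.4554 x 0.03446 = 0.01569 mol.
n(NaOH) used = 0.1957 x 0.009320 = 0.001824 mol, which equals the excess n(HBr).
So n(HBr) consumed by the sample = 0.01569 - 0.001824 = 0.01387 mol.
n(KOH) = 0.01387 / 1 = 0.01387 mol.
mass = 0.01387 mol x 56.11 g/mol = 0.778 g.

0.778 g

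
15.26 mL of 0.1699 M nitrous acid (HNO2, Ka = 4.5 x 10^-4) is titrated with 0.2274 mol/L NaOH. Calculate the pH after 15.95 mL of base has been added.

n(acid) = 0.1699 x 0.01526 = 0.002593 mol; n(NaOH) added = 0.2274 x 0.01595 = 0.003627 mol.
Base is in excess by 0.003627 - 0.002593 = 0.001034 mol in a total volume of 0.03121 L.
[OH^-] = 0.001034/0.03121 = 0.03314 M, so pOH = 1.48 and pH = 14.00 - 1.48 = 12.52.

12.52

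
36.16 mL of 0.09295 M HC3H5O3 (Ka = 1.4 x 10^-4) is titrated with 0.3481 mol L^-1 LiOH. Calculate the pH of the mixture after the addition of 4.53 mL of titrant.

3.80

Initial n(HC3H5O3) = 0.09295 x 0.03616 = 0.003361 mol.
n(LiOH) added = 0.3481 x 0.004530 = 0.001577 mol, converting that many moles of HC3H5O3 to C3H5O3-.
Remaining n(HC3H5O3) = 0.001784 mol; n(C3H5O3-) = 0.001577 mol.
By Henderson-Hasselbalch, pH = pKa + log([A^-]/[HA]) = 3.85 + log(0.001577/0.001784) = 3.85 + (-0.05) = 3.80.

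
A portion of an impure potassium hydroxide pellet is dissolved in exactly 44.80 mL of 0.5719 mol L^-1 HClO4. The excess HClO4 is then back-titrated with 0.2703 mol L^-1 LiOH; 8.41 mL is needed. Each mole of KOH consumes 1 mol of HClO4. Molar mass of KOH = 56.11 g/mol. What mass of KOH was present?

1.31 g

Total n(HClO4) added = 0.5719 x 0.04480 = 0.02562 mol.
n(LiOH) used = 0.2703 x 0.008410 = 0.002273 mol, which equals the excess n(HClO4).
So n(HClO4) consumed by the sample = 0.02562 - 0.002273 = 0.02335 mol.
n(KOH) = 0.02335 / 1 = 0.02335 mol.
mass = 0.02335 mol x 56.11 g/mol = 1.31 g.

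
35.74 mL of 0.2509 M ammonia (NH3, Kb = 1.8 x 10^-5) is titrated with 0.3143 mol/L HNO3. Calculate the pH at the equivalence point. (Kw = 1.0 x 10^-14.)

5.06

n(NH3) = 0.2509 x 0.03574 = 0.008967 mol; V(HNO3) at equivalence = 0.008967/0.3143 = 0.02853 L.
At equivalence the base is fully converted to NH4+; total volume = 0.06427 L, so [NH4+] = 0.008967/0.06427 = 0.1395 M.
Ka(NH4+) = Kw/Kb = 1.0e-14 / 1.8 x 10^-5 = 5.56e-10.
[H^+] = sqrt(Ka x [NH4+]) = sqrt(5.56e-10 x 0.1395) = 8.80e-6 M.
pH = -log(8.80e-6) = 5.06.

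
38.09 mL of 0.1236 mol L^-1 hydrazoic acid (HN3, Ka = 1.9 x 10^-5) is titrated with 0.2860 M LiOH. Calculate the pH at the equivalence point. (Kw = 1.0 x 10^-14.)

8.83

n(HN3) = 0.1236 x 0.03809 = 0.004708 mol; V(LiOH) at equivalence = 0.004708/0.2860 = 0.01646 L.
At equivalence all the acid is converted to N3-; total volume = 0.03809 + 0.01646 = 0.05455 L, so [N3-] = 0.004708/0.05455 = 0.08630 M.
Kb = Kw/Ka = 1.0e-14 / 1.9 x 10^-5 = 5.26e-10.
[OH^-] = sqrt(Kb x [N3-]) = sqrt(5.26e-10 x 0.08630) = 6.74e-6 M.
pOH = 5.17, so pH = 14.00 - 5.17 = 8.83.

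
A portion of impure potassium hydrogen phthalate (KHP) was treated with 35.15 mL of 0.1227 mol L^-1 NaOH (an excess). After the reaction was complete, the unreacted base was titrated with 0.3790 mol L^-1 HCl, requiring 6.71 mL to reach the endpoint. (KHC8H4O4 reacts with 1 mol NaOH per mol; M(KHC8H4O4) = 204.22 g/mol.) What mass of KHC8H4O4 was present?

0.361 g

Total n(NaOH) added = 0.1227 x 0.03515 = 0.004313 mol.
n(HCl) used = 0.3790 x 0.006710 = 0.002543 mol, which equals the excess n(NaOH).
So n(NaOH) consumed by the sample = 0.004313 - 0.002543 = 0.001770 mol.
n(KHC8H4O4) = 0.001770 / 1 = 0.001770 mol.
mass = 0.001770 mol x 204.22 g/mol = 0.361 g.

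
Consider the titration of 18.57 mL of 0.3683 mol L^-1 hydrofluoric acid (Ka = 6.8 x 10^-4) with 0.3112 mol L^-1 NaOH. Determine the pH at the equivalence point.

8.20

n(HF) = 0.3683 x 0.01857 = 0.006839 mol; V(NaOH) at equivalence = 0.006839/0.3112 = 0.02198 L.
At equivalence all the acid is converted to F-; total volume = 0.01857 + 0.02198 = 0.04055 L, so [F-] = 0.006839/0.04055 = 0.1687 M.
Kb = Kw/Ka = 1.0e-14 / 6.8 x 10^-4 = 1.47e-11.
[OH^-] = sqrt(Kb x [F-]) = sqrt(1.47e-11 x 0.1687) = 1.57e-6 M.
pOH = 5.80, so pH = 14.00 - 5.80 = 8.20.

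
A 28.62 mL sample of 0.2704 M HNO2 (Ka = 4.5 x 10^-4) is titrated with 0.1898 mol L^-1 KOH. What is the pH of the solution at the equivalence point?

8.20

n(HNO2) = 0.2704 x 0.02862 = 0.007739 mol; V(KOH) at equivalence = 0.007739/0.1898 = 0.04077 L.
At equivalence all the acid is converted to NO2-; total volume = 0.02862 + 0.04077 = 0.06939 L, so [NO2-] = 0.007739/0.06939 = 0.1115 M.
Kb = Kw/Ka = 1.0e-14 / 4.5 x 10^-4 = 2.22e-11.
[OH^-] = sqrt(Kb x [NO2-]) = sqrt(2.22e-11 x 0.1115) = 1.57e-6 M.
pOH = 5.80, so pH = 14.00 - 5.80 = 8.20.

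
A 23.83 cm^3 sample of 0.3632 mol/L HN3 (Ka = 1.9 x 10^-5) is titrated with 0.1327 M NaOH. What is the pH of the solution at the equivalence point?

8.85

n(HN3) = 0.3632 x 0.02383 = 0.008655 mol; V(NaOH) at equivalence = 0.008655/0.1327 = 0.06522 L.
At equivalence all the acid is converted to N3-; total volume = 0.02383 + 0.06522 = 0.08905 L, so [N3-] = 0.008655/0.08905 = 0.09719 M.
Kb = Kw/Ka = 1.0e-14 / 1.9 x 10^-5 = 5.26e-10.
[OH^-] = sqrt(Kb x [N3-]) = sqrt(5.26e-10 x 0.09719) = 7.15e-6 M.
pOH = 5.15, so pH = 14.00 - 5.15 = 8.85.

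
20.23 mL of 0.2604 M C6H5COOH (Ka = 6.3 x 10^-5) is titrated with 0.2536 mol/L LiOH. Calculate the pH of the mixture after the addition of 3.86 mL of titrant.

3.56

Initial n(C6H5COOH) = 0.2604 x 0.02023 = 0.005268 mol.
n(LiOH) added = 0.2536 x 0.003860 = 0.0009789 mol, converting that many moles of C6H5COOH to C6H5COO-.
Remaining n(C6H5COOH) = 0.004289 mol; n(C6H5COO-) = 0.0009789 mol.
By Henderson-Hasselbalch, pH = pKa + log([A^-]/[HA]) = 4.20 + log(0.0009789/0.004289) = 4.20 + (-0.64) = 3.56.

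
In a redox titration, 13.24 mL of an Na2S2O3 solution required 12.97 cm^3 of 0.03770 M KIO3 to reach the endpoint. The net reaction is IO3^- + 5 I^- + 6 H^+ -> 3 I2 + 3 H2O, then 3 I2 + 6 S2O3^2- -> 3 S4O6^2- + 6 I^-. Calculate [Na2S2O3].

0.222 M

n(KIO3) = 0.03770 x 0.01297 = 0.0004890 mol.
From the balanced equation, 1 mol KIO3 reacts with 6 mol Na2S2O3, so n(Na2S2O3) = 0.0004890 x 6/1 = 0.002934 mol.
[Na2S2O3] = 0.002934 / 0.01324 L = 0.222 M.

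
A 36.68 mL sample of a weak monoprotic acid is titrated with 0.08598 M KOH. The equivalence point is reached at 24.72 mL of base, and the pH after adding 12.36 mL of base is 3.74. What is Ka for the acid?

1.8 x 10^-4

12.36 mL is half of the equivalence volume, so this is the half-equivalence point where [HA] = [A^-].
At half-equivalence pH = pKa, so pKa = 3.74.
Ka = 10^(-3.74) = 1.8 x 10^-4.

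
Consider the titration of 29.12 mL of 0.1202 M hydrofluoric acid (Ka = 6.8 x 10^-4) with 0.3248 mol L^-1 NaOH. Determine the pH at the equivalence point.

n(HF) = 0.1202 x 0.02912 = 0.003500 mol; V(NaOH) at equivalence = 0.003500/0.3248 = 0.01078 L.
At equivalence all the acid is converted to F-; total volume = 0.02912 + 0.01078 = 0.03990 L, so [F-] = 0.003500/0.03990 = 0.08773 M.
Kb = Kw/Ka = 1.0e-14 / 6.8 x 10^-4 = 1.47e-11.
[OH^-] = sqrt(Kb x [F-]) = sqrt(1.47e-11 x 0.08773) = 1.14e-6 M.
pOH = 5.94, so pH = 14.00 - 5.94 = 8.06.

8.06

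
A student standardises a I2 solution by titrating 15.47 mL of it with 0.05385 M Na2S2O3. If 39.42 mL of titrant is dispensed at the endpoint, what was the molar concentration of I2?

0.0686 M

n(Na2S2O3) = 0.05385 x 0.03942 = 0.002123 mol.
From the balanced equation, 2 mol Na2S2O3 reacts with 1 mol I2, so n(I2) = 0.002123 x 1/2 = 0.001061 mol.
[I2] = 0.001061 / 0.01547 L = 0.0686 M.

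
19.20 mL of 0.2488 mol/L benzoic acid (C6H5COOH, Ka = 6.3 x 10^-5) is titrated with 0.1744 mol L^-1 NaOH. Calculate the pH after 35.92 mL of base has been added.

12.43

n(acid) = 0.2488 x 0.01920 = 0.004777 mol; n(NaOH) added = 0.1744 x 0.03592 = 0.006264 mol.
Base is in excess by 0.006264 - 0.004777 = 0.001487 mol in a total volume of 0.05512 L.
[OH^-] = 0.001487/0.05512 = 0.02699 M, so pOH = 1.57 and pH = 14.00 - 1.57 = 12.43.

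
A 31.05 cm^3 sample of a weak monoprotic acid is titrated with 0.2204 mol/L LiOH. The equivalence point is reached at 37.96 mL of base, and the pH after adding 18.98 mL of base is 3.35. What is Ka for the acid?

4.5 x 10^-4

18.98 mL is half of the equivalence volume, so this is the half-equivalence point where [HA] = [A^-].
At half-equivalence pH = pKa, so pKa = 3.35.
Ka = 10^(-3.35) = 4.5 x 10^-4.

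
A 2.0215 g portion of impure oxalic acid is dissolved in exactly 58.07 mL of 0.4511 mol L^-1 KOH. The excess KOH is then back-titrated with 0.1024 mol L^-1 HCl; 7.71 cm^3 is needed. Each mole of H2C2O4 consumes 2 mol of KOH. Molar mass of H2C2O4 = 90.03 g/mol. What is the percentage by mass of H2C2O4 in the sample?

Total n(KOH) added = 0.4511 x 0.05807 = 0.02620 mol.
n(HCl) used = 0.1024 x 0.007710 = 0.0007895 mol, which equals the excess n(KOH).
So n(KOH) consumed by the sample = 0.02620 - 0.0007895 = 0.02541 mol.
n(H2C2O4) = 0.02541 / 2 = 0.01270 mol.
mass H2C2O4 = 0.01270 x 90.03 = 1.144 g, so %H2C2O4 = 1.144/2.0215 x 100 = 56.6%.

56.6%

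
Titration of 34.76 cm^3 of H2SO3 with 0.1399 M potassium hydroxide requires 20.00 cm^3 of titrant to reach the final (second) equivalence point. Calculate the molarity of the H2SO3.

n(KOH) = 0.1399 x 0.02000 = 0.002798 mol.
At the final (second) equivalence point, 2 mol OH^- react per mol H2SO3, so n(H2SO3) = 0.002798 / 2 = 0.001399 mol.
[H2SO3] = 0.001399 / 0.03476 L = 0.0402 M.

0.0402 M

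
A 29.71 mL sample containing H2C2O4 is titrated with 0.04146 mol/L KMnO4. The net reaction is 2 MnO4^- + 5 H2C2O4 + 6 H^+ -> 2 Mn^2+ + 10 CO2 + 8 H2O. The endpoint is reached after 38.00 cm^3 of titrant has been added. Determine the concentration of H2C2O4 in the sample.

0.133 M

n(KMnO4) = 0.04146 x 0.03800 = 0.001575 mol.
From the balanced equation, 2 mol KMnO4 reacts with 5 mol H2C2O4, so n(H2C2O4) = 0.001575 x 5/2 = 0.003939 mol.
[H2C2O4] = 0.003939 / 0.02971 L = 0.133 M.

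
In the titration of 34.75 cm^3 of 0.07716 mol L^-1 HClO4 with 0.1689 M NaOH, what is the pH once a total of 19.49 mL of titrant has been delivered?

n(acid) = 0.07716 x 0.03475 = 0.002681 mol; n(NaOH) added = 0.1689 x 0.01949 = 0.003292 mol.
Base is in excess by 0.003292 - 0.002681 = 0.0006106 mol in a total volume of 0.05424 L.
[OH^-] = 0.0006106/0.05424 = 0.01126 M, so pOH = 1.95 and pH = 14.00 - 1.95 = 12.05.

12.05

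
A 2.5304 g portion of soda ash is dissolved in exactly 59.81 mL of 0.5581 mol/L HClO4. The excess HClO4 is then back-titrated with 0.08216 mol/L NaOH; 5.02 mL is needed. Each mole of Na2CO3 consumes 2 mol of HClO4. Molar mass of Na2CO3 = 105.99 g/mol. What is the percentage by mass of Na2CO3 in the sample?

69.0%

Total n(HClO4) added = 0.5581 x 0.05981 = 0.03338 mol.
n(NaOH) used = 0.08216 x 0.005020 = 0.0004124 mol, which equals the excess n(HClO4).
So n(HClO4) consumed by the sample = 0.03338 - 0.0004124 = 0.03297 mol.
n(Na2CO3) = 0.03297 / 2 = 0.01648 mol.
mass Na2CO3 = 0.01648 x 105.99 = 1.747 g, so %Na2CO3 = 1.747/2.5304 x 100 = 69.0%.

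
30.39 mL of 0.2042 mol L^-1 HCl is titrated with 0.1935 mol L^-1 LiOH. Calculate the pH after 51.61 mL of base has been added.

12.66

n(acid) = 0.2042 x 0.03039 = 0.006206 mol; n(LiOH) added = 0.1935 x 0.05161 = 0.009987 mol.
Base is in excess by 0.009987 - 0.006206 = 0.003781 mol in a total volume of 0.08200 L.
[OH^-] = 0.003781/0.08200 = 0.04611 M, so pOH = 1.34 and pH = 14.00 - 1.34 = 12.66.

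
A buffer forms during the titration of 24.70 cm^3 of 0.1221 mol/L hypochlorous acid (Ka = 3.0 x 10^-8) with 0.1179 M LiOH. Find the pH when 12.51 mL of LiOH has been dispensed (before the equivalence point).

Initial n(HClO) = 0.1221 x 0.02470 = 0.003016 mol.
n(LiOH) added = 0.1179 x 0.01251 = 0.001475 mol, converting that many moles of HClO to ClO-.
Remaining n(HClO) = 0.001541 mol; n(ClO-) = 0.001475 mol.
By Henderson-Hasselbalch, pH = pKa + log([A^-]/[HA]) = 7.52 + log(0.001475/0.001541) = 7.52 + (-0.02) = 7.50.

7.50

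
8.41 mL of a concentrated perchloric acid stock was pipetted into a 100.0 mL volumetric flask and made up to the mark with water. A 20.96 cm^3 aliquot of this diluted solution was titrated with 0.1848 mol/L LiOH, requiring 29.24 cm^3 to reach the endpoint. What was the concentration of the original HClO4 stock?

n(LiOH) = 0.1848 x 0.02924 = 0.005404 mol.
n(HClO4) in the aliquot = 0.005404 mol.
[diluted HClO4] = 0.005404 / 0.02096 = 0.2578 M.
Dilution factor = 100.0/8.410 = 11.89, so [stock] = 0.2578 x 11.89 = 3.07 M.

3.07 M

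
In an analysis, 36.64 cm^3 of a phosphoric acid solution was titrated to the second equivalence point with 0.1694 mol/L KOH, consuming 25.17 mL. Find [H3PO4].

0.0582 M

n(KOH) = 0.1694 x 0.02517 = 0.004264 mol.
At the second equivalence point, 2 mol OH^- react per mol H3PO4, so n(H3PO4) = 0.004264 / 2 = 0.002132 mol.
[H3PO4] = 0.002132 / 0.03664 L = 0.0582 M.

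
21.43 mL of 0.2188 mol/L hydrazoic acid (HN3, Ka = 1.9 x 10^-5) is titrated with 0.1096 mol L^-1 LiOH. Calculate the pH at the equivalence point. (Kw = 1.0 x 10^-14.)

n(HN3) = 0.2188 x 0.02143 = 0.004689 mol; V(LiOH) at equivalence = 0.004689/0.1096 = 0.04278 L.
At equivalence all the acid is converted to N3-; total volume = 0.02143 + 0.04278 = 0.06421 L, so [N3-] = 0.004689/0.06421 = 0.07302 M.
Kb = Kw/Ka = 1.0e-14 / 1.9 x 10^-5 = 5.26e-10.
[OH^-] = sqrt(Kb x [N3-]) = sqrt(5.26e-10 x 0.07302) = 6.20e-6 M.
pOH = 5.21, so pH = 14.00 - 5.21 = 8.79.

8.79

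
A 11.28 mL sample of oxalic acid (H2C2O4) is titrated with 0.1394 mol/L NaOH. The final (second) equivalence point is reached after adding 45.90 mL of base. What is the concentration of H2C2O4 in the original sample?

n(NaOH) = 0.1394 x 0.04590 = 0.006398 mol.
At the final (second) equivalence point, 2 mol OH^- react per mol H2C2O4, so n(H2C2O4) = 0.006398 / 2 = 0.003199 mol.
[H2C2O4] = 0.003199 / 0.01128 L = 0.284 M.

0.284 M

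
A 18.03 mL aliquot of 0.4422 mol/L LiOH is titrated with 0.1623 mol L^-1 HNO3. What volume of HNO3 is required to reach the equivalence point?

49.1 mL

n(LiOH) = 0.4422 mol/L x 0.01803 L = 0.007973 mol.
At equivalence n(HNO3) = n(LiOH) = 0.007973 mol.
V(HNO3) = 0.007973 / 0.1623 = 0.04912 L = 49.1 mL.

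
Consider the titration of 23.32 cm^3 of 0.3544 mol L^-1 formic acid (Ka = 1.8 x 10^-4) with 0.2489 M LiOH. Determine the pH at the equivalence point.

n(HCOOH) = 0.3544 x 0.02332 = 0.008265 mol; V(LiOH) at equivalence = 0.008265/0.2489 = 0.03320 L.
At equivalence all the acid is converted to HCOO-; total volume = 0.02332 + 0.03320 = 0.05652 L, so [HCOO-] = 0.008265/0.05652 = 0.1462 M.
Kb = Kw/Ka = 1.0e-14 / 1.8 x 10^-4 = 5.56e-11.
[OH^-] = sqrt(Kb x [HCOO-]) = sqrt(5.56e-11 x 0.1462) = 2.85e-6 M.
pOH = 5.55, so pH = 14.00 - 5.55 = 8.45.

8.45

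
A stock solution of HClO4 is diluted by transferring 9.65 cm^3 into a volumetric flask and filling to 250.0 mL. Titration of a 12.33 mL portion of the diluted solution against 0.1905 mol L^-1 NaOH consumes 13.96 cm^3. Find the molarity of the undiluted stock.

n(NaOH) = 0.1905 x 0.01396 = 0.002659 mol.
n(HClO4) in the aliquot = 0.002659 mol.
[diluted HClO4] = 0.002659 / 0.01233 = 0.2157 M.
Dilution factor = 250.0/9.650 = 25.91, so [stock] = 0.2157 x 25.91 = 5.59 M.

5.59 M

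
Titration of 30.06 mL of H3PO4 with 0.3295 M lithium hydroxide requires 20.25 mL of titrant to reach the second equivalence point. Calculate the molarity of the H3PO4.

0.111 M

n(LiOH) = 0.3295 x 0.02025 = 0.006672 mol.
At the second equivalence point, 2 mol OH^- react per mol H3PO4, so n(H3PO4) = 0.006672 / 2 = 0.003336 mol.
[H3PO4] = 0.003336 / 0.03006 L = 0.111 M.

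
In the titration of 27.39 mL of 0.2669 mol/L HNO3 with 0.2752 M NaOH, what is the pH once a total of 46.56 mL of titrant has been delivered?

n(acid) = 0.2669 x 0.02739 = 0.007310 mol; n(NaOH) added = 0.2752 x 0.04656 = 0.01281 mol.
Base is in excess by 0.01281 - 0.007310 = 0.005503 mol in a total volume of 0.07395 L.
[OH^-] = 0.005503/0.07395 = 0.07441 M, so pOH = 1.13 and pH = 14.00 - 1.13 = 12.87.

12.87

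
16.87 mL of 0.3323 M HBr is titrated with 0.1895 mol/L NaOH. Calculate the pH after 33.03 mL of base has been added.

n(acid) = 0.3323 x 0.01687 = 0.005606 mol; n(NaOH) added = 0.1895 x 0.03303 = 0.006259 mol.
Base is in excess by 0.006259 - 0.005606 = 0.0006533 mol in a total volume of 0.04990 L.
[OH^-] = 0.0006533/0.04990 = 0.01309 M, so pOH = 1.88 and pH = 14.00 - 1.88 = 12.12.

12.12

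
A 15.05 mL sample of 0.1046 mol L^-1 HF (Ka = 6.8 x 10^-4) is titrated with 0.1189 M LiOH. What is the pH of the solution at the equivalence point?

n(HF) = 0.1046 x 0.01505 = 0.001574 mol; V(LiOH) at equivalence = 0.001574/0.1189 = 0.01324 L.
At equivalence all the acid is converted to F-; total volume = 0.01505 + 0.01324 = 0.02829 L, so [F-] = 0.001574/0.02829 = 0.05565 M.
Kb = Kw/Ka = 1.0e-14 / 6.8 x 10^-4 = 1.47e-11.
[OH^-] = sqrt(Kb x [F-]) = sqrt(1.47e-11 x 0.05565) = 9.05e-7 M.
pOH = 6.04, so pH = 14.00 - 6.04 = 7.96.

7.96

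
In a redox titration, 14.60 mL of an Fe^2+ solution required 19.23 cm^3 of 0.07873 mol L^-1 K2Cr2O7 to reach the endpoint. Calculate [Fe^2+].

0.622 M

n(K2Cr2O7) = 0.07873 x 0.01923 = 0.001514 mol.
From the balanced equation, 1 mol K2Cr2O7 reacts with 6 mol Fe^2+, so n(Fe^2+) = 0.001514 x 6/1 = 0.009084 mol.
[Fe^2+] = 0.009084 / 0.01460 L = 0.622 M.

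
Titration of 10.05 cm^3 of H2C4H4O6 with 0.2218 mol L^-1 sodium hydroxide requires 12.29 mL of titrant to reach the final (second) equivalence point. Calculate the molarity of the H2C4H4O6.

0.136 M

n(NaOH) = 0.2218 x 0.01229 = 0.002726 mol.
At the final (second) equivalence point, 2 mol OH^- react per mol H2C4H4O6, so n(H2C4H4O6) = 0.002726 / 2 = 0.001363 mol.
[H2C4H4O6] = 0.001363 / 0.01005 L = 0.136 M.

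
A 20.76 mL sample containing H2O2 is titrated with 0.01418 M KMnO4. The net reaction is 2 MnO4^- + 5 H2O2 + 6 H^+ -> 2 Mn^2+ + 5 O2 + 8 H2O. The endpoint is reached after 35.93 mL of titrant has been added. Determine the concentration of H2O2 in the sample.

0.0614 M

n(KMnO4) = 0.01418 x 0.03593 = 0.0005095 mol.
From the balanced equation, 2 mol KMnO4 reacts with 5 mol H2O2, so n(H2O2) = 0.0005095 x 5/2 = 0.001274 mol.
[H2O2] = 0.001274 / 0.02076 L = 0.0614 M.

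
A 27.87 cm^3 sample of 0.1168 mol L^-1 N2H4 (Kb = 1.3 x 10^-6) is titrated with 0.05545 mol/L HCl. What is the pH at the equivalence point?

n(N2H4) = 0.1168 x 0.02787 = 0.003255 mol; V(HCl) at equivalence = 0.003255/0.05545 = 0.05871 L.
At equivalence the base is fully converted to N2H5+; total volume = 0.08658 L, so [N2H5+] = 0.003255/0.08658 = 0.03760 M.
Ka(N2H5+) = Kw/Kb = 1.0e-14 / 1.3 x 10^-6 = 7.69e-9.
[H^+] = sqrt(Ka x [N2H5+]) = sqrt(7.69e-9 x 0.03760) = 1.70e-5 M.
pH = -log(1.70e-5) = 4.77.

4.77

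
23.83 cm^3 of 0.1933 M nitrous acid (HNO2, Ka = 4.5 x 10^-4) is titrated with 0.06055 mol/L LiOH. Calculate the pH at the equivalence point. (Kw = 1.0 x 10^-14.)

n(HNO2) = 0.1933 x 0.02383 = 0.004606 mol; V(LiOH) at equivalence = 0.004606/0.06055 = 0.07607 L.
At equivalence all the acid is converted to NO2-; total volume = 0.02383 + 0.07607 = 0.09990 L, so [NO2-] = 0.004606/0.09990 = 0.04611 M.
Kb = Kw/Ka = 1.0e-14 / 4.5 x 10^-4 = 2.22e-11.
[OH^-] = sqrt(Kb x [NO2-]) = sqrt(2.22e-11 x 0.04611) = 1.01e-6 M.
pOH = 5.99, so pH = 14.00 - 5.99 = 8.01.

8.01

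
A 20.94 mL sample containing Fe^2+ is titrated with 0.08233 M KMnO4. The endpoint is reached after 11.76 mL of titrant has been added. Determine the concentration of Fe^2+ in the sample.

n(KMnO4) = 0.08233 x 0.01176 = 0.0009682 mol.
From the balanced equation, 1 mol KMnO4 reacts with 5 mol Fe^2+, so n(Fe^2+) = 0.0009682 x 5/1 = 0.004841 mol.
[Fe^2+] = 0.004841 / 0.02094 L = 0.231 M.

0.231 M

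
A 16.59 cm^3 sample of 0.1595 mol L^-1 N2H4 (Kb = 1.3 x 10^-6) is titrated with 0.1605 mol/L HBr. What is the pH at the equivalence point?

4.61

n(N2H4) = 0.1595 x 0.01659 = 0.002646 mol; V(HBr) at equivalence = 0.002646/0.1605 = 0.01649 L.
At equivalence the base is fully converted to N2H5+; total volume = 0.03308 L, so [N2H5+] = 0.002646/0.03308 = 0.08000 M.
Ka(N2H5+) = Kw/Kb = 1.0e-14 / 1.3 x 10^-6 = 7.69e-9.
[H^+] = sqrt(Ka x [N2H5+]) = sqrt(7.69e-9 x 0.08000) = 2.48e-5 M.
pH = -log(2.48e-5) = 4.61.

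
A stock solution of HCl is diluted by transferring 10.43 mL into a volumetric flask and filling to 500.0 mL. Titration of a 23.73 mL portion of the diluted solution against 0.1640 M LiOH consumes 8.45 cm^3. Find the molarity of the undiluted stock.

2.80 M

n(LiOH) = 0.1640 x 0.008450 = 0.001386 mol.
n(HCl) in the aliquot = 0.001386 mol.
[diluted HCl] = 0.001386 / 0.02373 = 0.05840 M.
Dilution factor = 500.0/10.43 = 47.94, so [stock] = 0.05840 x 47.94 = 2.80 M.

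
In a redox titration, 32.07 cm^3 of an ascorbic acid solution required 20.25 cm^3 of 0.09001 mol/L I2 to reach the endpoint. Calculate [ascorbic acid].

0.0568 M

n(I2) = 0.09001 x 0.02025 = 0.001823 mol.
From the balanced equation, 1 mol I2 reacts with 1 mol ascorbic acid, so n(ascorbic acid) = 0.001823 x 1/1 = 0.001823 mol.
[ascorbic acid] = 0.001823 / 0.03207 L = 0.0568 M.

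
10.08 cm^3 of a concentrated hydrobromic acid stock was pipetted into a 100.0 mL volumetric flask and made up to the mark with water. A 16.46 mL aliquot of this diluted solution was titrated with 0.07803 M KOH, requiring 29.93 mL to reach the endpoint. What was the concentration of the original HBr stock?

n(KOH) = 0.07803 x 0.02993 = 0.002335 mol.
n(HBr) in the aliquot = 0.002335 mol.
[diluted HBr] = 0.002335 / 0.01646 = 0.1419 M.
Dilution factor = 100.0/10.08 = 9.921, so [stock] = 0.1419 x 9.921 = 1.41 M.

1.41 M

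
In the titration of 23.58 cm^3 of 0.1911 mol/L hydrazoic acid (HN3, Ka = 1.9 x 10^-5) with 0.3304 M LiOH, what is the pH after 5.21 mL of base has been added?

4.51

Initial n(HN3) = 0.1911 x 0.02358 = 0.004506 mol.
n(LiOH) added = 0.3304 x 0.005210 = 0.001721 mol, converting that many moles of HN3 to N3-.
Remaining n(HN3) = 0.002785 mol; n(N3-) = 0.001721 mol.
By Henderson-Hasselbalch, pH = pKa + log([A^-]/[HA]) = 4.72 + log(0.001721/0.002785) = 4.72 + (-0.21) = 4.51.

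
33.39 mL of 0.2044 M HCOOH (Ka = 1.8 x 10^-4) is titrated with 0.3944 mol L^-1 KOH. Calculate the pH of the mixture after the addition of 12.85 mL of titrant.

Initial n(HCOOH) = 0.2044 x 0.03339 = 0.006825 mol.
n(KOH) added = 0.3944 x 0.01285 = 0.005068 mol, converting that many moles of HCOOH to HCOO-.
Remaining n(HCOOH) = 0.001757 mol; n(HCOO-) = 0.005068 mol.
By Henderson-Hasselbalch, pH = pKa + log([A^-]/[HA]) = 3.74 + log(0.005068/0.001757) = 3.74 + (+0.46) = 4.20.

4.20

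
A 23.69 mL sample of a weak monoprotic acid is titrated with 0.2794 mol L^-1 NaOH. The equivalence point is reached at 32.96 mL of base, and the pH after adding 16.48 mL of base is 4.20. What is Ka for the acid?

16.48 mL is half of the equivalence volume, so this is the half-equivalence point where [HA] = [A^-].
At half-equivalence pH = pKa, so pKa = 4.20.
Ka = 10^(-4.20) = 6.3 x 10^-5.

6.3 x 10^-5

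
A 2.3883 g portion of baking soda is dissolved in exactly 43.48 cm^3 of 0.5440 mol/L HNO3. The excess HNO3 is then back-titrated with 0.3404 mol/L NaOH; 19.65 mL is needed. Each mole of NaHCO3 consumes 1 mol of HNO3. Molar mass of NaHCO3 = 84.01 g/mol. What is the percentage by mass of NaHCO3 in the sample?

Total n(HNO3) added = 0.5440 x 0.04348 = 0.02365 mol.
n(NaOH) used = 0.3404 x 0.01965 = 0.006689 mol, which equals the excess n(HNO3).
So n(HNO3) consumed by the sample = 0.02365 - 0.006689 = 0.01696 mol.
n(NaHCO3) = 0.01696 / 1 = 0.01696 mol.
mass NaHCO3 = 0.01696 x 84.01 = 1.425 g, so %NaHCO3 = 1.425/2.3883 x 100 = 59.7%.

59.7%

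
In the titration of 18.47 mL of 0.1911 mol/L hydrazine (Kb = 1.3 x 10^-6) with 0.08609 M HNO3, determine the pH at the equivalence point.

4.67

n(N2H4) = 0.1911 x 0.01847 = 0.003530 mol; V(HNO3) at equivalence = 0.003530/0.08609 = 0.04100 L.
At equivalence the base is fully converted to N2H5+; total volume = 0.05947 L, so [N2H5+] = 0.003530/0.05947 = 0.05935 M.
Ka(N2H5+) = Kw/Kb = 1.0e-14 / 1.3 x 10^-6 = 7.69e-9.
[H^+] = sqrt(Ka x [N2H5+]) = sqrt(7.69e-9 x 0.05935) = 2.14e-5 M.
pH = -log(2.14e-5) = 4.67.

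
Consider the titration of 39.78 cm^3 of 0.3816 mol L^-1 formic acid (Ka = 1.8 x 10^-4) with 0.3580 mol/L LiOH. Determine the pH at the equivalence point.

8.51

n(HCOOH) = 0.3816 x 0.03978 = 0.01518 mol; V(LiOH) at equivalence = 0.01518/0.3580 = 0.04240 L.
At equivalence all the acid is converted to HCOO-; total volume = 0.03978 + 0.04240 = 0.08218 L, so [HCOO-] = 0.01518/0.08218 = 0.1847 M.
Kb = Kw/Ka = 1.0e-14 / 1.8 x 10^-4 = 5.56e-11.
[OH^-] = sqrt(Kb x [HCOO-]) = sqrt(5.56e-11 x 0.1847) = 3.20e-6 M.
pOH = 5.49, so pH = 14.00 - 5.49 = 8.51.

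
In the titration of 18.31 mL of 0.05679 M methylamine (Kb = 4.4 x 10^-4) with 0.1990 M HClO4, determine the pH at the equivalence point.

n(CH3NH2) = 0.05679 x 0.01831 = 0.001040 mol; V(HClO4) at equivalence = 0.001040/0.1990 = 0.005225 L.
At equivalence the base is fully converted to CH3NH3+; total volume = 0.02354 L, so [CH3NH3+] = 0.001040/0.02354 = 0.04418 M.
Ka(CH3NH3+) = Kw/Kb = 1.0e-14 / 4.4 x 10^-4 = 2.27e-11.
[H^+] = sqrt(Ka x [CH3NH3+]) = sqrt(2.27e-11 x 0.04418) = 1.00e-6 M.
pH = -log(1.00e-6) = 6.00.

6.00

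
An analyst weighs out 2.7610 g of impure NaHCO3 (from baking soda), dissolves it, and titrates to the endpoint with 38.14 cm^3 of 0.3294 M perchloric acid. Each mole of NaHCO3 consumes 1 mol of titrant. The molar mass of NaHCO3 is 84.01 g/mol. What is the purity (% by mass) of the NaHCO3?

n(HClO4) = 0.3294 x 0.03814 = 0.01256 mol.
n(NaHCO3) = 0.01256 / 1 = 0.01256 mol.
mass of NaHCO3 = 0.01256 x 84.01 = 1.055 g.
% purity = 1.055 / 2.7610 x 100 = 38.2%.

38.2%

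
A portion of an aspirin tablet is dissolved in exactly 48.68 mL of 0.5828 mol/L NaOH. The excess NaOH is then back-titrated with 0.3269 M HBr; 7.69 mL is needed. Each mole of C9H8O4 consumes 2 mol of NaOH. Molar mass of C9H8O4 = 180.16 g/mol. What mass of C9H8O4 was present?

2.33 g

Total n(NaOH) added = 0.5828 x 0.04868 = 0.02837 mol.
n(HBr) used = 0.3269 x 0.007690 = 0.002514 mol, which equals the excess n(NaOH).
So n(NaOH) consumed by the sample = 0.02837 - 0.002514 = 0.02586 mol.
n(C9H8O4) = 0.02586 / 2 = 0.01293 mol.
mass = 0.01293 mol x 180.16 g/mol = 2.33 g.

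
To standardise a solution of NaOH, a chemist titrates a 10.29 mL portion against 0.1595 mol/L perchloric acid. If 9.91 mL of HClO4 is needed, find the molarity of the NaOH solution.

0.154 M

n(HClO4) delivered = 0.1595 x 0.009910 = 0.001581 mol.
For a 1:1 reaction, n(NaOH) = 0.001581 mol.
[NaOH] = 0.001581 mol / 0.01029 L = 0.154 M.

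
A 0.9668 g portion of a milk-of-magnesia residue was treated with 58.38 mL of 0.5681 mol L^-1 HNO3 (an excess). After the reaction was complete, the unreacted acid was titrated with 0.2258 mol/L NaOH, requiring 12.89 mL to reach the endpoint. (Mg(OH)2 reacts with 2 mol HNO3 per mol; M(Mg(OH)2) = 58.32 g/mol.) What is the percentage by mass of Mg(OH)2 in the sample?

Total n(HNO3) added = 0.5681 x 0.05838 = 0.03317 mol.
n(NaOH) used = 0.2258 x 0.01289 = 0.002911 mol, which equals the excess n(HNO3).
So n(HNO3) consumed by the sample = 0.03317 - 0.002911 = 0.03026 mol.
n(Mg(OH)2) = 0.03026 / 2 = 0.01513 mol.
mass Mg(OH)2 = 0.01513 x 58.32 = 0.8822 g, so %Mg(OH)2 = 0.8822/0.9668 x 100 = 91.3%.

91.3%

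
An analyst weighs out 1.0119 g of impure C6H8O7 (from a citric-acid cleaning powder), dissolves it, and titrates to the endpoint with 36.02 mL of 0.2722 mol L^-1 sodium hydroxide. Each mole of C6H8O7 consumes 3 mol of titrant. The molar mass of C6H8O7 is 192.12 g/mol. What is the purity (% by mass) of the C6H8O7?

62.1%

n(NaOH) = 0.2722 x 0.03602 = 0.009805 mol.
n(C6H8O7) = 0.009805 / 3 = 0.003268 mol.
mass of C6H8O7 = 0.003268 x 192.12 = 0.6279 g.
% purity = 0.6279 / 1.0119 x 100 = 62.1%.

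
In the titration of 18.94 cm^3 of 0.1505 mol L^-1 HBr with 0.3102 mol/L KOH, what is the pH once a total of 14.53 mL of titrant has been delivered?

n(acid) = 0.1505 x 0.01894 = 0.002850 mol; n(KOH) added = 0.3102 x 0.01453 = 0.004507 mol.
Base is in excess by 0.004507 - 0.002850 = 0.001657 mol in a total volume of 0.03347 L.
[OH^-] = 0.001657/0.03347 = 0.04950 M, so pOH = 1.31 and pH = 14.00 - 1.31 = 12.69.

12.69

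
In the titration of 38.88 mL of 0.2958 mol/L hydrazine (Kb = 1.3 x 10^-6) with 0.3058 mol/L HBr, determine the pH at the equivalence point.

4.47

n(N2H4) = 0.2958 x 0.03888 = 0.01150 mol; V(HBr) at equivalence = 0.01150/0.3058 = 0.03761 L.
At equivalence the base is fully converted to N2H5+; total volume = 0.07649 L, so [N2H5+] = 0.01150/0.07649 = 0.1504 M.
Ka(N2H5+) = Kw/Kb = 1.0e-14 / 1.3 x 10^-6 = 7.69e-9.
[H^+] = sqrt(Ka x [N2H5+]) = sqrt(7.69e-9 x 0.1504) = 3.40e-5 M.
pH = -log(3.40e-5) = 4.47.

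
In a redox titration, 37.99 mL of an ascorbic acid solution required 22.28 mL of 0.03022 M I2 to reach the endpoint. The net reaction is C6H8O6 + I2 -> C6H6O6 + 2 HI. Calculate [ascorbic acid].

0.0177 M

n(I2) = 0.03022 x 0.02228 = 0.0006733 mol.
From the balanced equation, 1 mol I2 reacts with 1 mol ascorbic acid, so n(ascorbic acid) = 0.0006733 x 1/1 = 0.0006733 mol.
[ascorbic acid] = 0.0006733 / 0.03799 L = 0.0177 M.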